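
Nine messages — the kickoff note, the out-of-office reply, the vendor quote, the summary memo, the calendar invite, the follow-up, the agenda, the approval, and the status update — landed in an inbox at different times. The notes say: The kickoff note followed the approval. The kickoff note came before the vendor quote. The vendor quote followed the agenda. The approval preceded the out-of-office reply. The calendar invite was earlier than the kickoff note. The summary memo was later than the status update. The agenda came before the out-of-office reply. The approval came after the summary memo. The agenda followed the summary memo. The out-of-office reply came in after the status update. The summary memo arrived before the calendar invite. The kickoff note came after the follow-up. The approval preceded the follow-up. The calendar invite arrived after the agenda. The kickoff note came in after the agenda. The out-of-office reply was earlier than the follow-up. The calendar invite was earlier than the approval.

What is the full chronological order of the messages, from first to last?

The constraints fix every adjacent pair, so only one ordering works:
the status update → the summary memo → the agenda → the calendar invite → the approval → the out-of-office reply → the follow-up → the kickoff note → the vendor quote.

the status update, the summary memo, the agenda, the calendar invite, the approval, the out-of-office reply, the follow-up, the kickoff note, the vendor quote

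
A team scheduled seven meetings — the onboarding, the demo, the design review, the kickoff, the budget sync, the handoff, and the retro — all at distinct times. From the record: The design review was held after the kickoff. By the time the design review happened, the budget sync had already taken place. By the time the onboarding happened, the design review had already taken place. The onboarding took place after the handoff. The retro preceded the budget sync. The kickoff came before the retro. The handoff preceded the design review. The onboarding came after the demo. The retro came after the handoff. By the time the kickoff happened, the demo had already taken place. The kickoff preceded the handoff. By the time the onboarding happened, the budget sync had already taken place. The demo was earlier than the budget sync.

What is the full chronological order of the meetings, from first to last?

The constraints fix every adjacent pair, so only one ordering works:
the demo → the kickoff → the handoff → the retro → the budget sync → the design review → the onboarding.

the demo, the kickoff, the handoff, the retro, the budget sync, the design review, the onboarding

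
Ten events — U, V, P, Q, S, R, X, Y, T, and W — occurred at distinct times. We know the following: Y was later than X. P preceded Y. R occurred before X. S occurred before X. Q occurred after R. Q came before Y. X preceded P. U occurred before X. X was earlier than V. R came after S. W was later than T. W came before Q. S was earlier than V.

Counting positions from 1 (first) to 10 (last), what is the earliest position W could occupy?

2

T must come before W — 1 forced predecessor.
Nothing else is forced ahead of W, so its earliest slot is position 1 + 1 = 2.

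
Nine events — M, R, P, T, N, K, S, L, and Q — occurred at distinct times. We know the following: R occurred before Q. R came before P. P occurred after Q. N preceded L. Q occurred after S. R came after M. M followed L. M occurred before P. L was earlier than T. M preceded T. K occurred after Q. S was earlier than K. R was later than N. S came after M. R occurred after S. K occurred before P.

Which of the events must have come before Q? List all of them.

Directly stated before Q: R and S.
L reaches Q via L → M → R → Q.
M reaches Q via M → R → Q.
N reaches Q via N → R → Q.
No chain forces T (or any of the others) ahead of Q.

L, M, N, R, S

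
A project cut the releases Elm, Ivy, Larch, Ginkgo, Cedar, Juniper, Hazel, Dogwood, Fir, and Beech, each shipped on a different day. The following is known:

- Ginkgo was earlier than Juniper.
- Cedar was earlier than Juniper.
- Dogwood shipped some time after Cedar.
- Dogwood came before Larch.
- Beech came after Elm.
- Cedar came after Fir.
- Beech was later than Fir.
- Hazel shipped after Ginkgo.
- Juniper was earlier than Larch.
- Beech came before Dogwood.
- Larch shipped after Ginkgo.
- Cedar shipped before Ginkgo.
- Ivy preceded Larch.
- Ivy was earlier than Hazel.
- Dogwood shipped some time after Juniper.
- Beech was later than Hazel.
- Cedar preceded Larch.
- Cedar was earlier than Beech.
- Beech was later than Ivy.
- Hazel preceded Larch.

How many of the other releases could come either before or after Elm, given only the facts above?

6

Forced after Elm: Beech, Dogwood, and Larch.
That leaves Cedar, Fir, Ginkgo, Hazel, Ivy, and Juniper with no forced order relative to Elm — 6.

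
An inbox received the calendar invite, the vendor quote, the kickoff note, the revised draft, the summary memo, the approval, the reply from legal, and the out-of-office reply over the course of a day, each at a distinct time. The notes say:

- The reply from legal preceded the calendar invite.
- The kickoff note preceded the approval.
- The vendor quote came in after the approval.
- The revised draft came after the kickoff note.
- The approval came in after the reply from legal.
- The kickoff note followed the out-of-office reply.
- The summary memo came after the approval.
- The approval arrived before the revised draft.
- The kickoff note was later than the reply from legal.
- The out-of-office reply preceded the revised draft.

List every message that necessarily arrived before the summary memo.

Directly stated before the summary memo: the approval.
The kickoff note reaches the summary memo via the kickoff note → the approval → the summary memo.
The out-of-office reply reaches the summary memo via the out-of-office reply → the kickoff note → the approval → the summary memo.
The reply from legal reaches the summary memo via the reply from legal → the approval → the summary memo.

the approval, the kickoff note, the out-of-office reply, the reply from legal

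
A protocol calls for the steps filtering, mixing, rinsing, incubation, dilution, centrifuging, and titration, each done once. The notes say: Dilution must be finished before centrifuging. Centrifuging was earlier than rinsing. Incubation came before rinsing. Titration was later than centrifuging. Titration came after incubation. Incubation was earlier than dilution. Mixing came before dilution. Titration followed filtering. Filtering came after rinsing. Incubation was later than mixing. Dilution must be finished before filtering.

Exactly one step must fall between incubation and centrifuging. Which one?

Tracing the constraints gives incubation → dilution → centrifuging, so dilution sits after incubation and before centrifuging.
No other step is forced both after incubation and before centrifuging.

dilution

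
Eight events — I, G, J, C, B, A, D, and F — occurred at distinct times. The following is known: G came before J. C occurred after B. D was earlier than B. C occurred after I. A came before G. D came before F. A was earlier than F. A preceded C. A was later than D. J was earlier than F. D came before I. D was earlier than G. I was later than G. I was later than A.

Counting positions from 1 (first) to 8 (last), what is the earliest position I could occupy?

4

A, D, and G must all come before I — 3 forced predecessors.
Nothing else is forced ahead of I, so its earliest slot is position 3 + 1 = 4.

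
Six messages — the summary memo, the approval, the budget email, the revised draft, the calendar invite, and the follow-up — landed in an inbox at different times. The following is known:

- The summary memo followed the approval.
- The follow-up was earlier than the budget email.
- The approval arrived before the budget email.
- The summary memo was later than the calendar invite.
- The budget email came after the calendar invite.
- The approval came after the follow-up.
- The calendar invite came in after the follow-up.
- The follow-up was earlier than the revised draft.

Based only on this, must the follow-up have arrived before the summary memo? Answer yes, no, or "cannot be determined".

Chain the constraints: the follow-up → the approval → the summary memo. Each link is directly stated, so the follow-up comes before the summary memo.

yes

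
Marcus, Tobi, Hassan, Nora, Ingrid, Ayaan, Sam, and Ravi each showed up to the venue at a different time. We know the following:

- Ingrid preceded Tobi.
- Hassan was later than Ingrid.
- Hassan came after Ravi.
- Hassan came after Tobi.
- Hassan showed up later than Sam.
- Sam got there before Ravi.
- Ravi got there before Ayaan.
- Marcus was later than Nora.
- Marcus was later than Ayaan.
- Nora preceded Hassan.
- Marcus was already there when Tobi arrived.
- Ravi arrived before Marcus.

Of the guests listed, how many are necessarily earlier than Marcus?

Directly stated before Marcus: Ayaan, Nora, and Ravi.
Sam reaches Marcus via Sam → Ravi → Marcus.
No chain forces Ingrid (or any of the others) ahead of Marcus.
That's Ayaan, Nora, Ravi, and Sam — 4 in all.

4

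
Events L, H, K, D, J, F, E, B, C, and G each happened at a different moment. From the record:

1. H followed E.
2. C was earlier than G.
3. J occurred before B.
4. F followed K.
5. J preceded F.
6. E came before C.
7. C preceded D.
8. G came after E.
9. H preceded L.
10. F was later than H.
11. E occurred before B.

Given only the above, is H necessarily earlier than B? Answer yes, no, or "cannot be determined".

cannot be determined

No chain of stated constraints runs from H to B, and none runs from B to H either.
So the relative order of H and B is not fixed by the given facts.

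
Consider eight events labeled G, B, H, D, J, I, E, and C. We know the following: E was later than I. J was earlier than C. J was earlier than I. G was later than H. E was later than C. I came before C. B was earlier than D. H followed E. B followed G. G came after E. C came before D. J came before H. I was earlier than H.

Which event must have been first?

J

J has a chain of constraints placing it before every other event, so J must be first.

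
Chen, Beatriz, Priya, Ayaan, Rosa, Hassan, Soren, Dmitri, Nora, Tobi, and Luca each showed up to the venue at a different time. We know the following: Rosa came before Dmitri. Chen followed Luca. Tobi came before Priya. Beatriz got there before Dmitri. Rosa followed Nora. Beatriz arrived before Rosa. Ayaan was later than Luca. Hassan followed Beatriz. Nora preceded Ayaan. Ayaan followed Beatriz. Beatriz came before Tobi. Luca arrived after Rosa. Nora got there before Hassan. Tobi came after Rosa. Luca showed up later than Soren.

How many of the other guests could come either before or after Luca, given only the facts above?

4

Forced before Luca: Beatriz, Nora, Rosa, and Soren; forced after Luca: Ayaan and Chen.
That leaves Dmitri, Hassan, Priya, and Tobi with no forced order relative to Luca — 4.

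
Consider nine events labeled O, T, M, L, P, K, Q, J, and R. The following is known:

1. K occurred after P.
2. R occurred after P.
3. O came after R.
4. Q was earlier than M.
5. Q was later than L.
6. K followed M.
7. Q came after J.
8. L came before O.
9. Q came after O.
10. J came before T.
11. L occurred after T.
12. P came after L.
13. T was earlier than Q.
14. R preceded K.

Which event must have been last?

Every other event has a chain of constraints placing it before K, so K is last.

K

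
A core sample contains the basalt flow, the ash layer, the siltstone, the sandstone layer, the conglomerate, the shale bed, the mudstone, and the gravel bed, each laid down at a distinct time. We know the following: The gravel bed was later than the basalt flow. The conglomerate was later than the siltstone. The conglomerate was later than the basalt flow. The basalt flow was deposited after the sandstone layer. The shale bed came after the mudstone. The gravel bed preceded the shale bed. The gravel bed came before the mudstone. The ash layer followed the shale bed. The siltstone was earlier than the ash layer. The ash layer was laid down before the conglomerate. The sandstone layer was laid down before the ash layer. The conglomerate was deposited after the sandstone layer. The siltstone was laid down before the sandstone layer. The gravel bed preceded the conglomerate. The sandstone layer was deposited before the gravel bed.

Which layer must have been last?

the conglomerate

Every other layer has a chain of constraints placing it before the conglomerate, so the conglomerate is last.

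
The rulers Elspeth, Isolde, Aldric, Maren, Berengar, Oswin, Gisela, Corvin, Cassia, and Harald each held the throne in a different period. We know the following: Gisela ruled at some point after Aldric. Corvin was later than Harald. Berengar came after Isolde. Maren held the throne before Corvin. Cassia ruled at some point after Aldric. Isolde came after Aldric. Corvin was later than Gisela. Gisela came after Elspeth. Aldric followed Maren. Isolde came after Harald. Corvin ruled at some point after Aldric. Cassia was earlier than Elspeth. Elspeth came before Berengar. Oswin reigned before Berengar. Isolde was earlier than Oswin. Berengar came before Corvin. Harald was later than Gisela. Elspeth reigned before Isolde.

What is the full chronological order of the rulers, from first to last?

Maren, Aldric, Cassia, Elspeth, Gisela, Harald, Isolde, Oswin, Berengar, Corvin

The constraints fix every adjacent pair, so only one ordering works:
Maren → Aldric → Cassia → Elspeth → Gisela → Harald → Isolde → Oswin → Berengar → Corvin.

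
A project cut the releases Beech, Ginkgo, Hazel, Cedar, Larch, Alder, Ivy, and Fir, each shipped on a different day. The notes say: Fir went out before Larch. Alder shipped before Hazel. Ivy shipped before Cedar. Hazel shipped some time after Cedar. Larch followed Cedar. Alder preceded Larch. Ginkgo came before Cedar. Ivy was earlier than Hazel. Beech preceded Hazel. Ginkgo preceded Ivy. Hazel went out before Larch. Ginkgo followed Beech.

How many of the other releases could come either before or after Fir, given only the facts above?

6

Forced after Fir: Larch.
That leaves Alder, Beech, Cedar, Ginkgo, Hazel, and Ivy with no forced order relative to Fir — 6.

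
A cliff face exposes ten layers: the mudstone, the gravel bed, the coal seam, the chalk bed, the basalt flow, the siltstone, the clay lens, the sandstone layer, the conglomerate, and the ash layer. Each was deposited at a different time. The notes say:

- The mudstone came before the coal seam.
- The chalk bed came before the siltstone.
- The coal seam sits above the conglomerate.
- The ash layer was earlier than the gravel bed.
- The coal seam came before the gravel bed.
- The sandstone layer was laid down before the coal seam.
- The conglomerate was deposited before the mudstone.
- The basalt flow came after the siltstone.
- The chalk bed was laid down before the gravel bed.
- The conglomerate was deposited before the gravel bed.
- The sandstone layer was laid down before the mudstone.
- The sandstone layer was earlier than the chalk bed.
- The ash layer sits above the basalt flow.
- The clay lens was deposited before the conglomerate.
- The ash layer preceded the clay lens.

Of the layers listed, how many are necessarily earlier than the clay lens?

Directly stated before the clay lens: the ash layer.
The basalt flow reaches the clay lens via the basalt flow → the ash layer → the clay lens.
The chalk bed reaches the clay lens via the chalk bed → the siltstone → the basalt flow → the ash layer → the clay lens.
The sandstone layer reaches the clay lens via the sandstone layer → the chalk bed → the siltstone → the basalt flow → the ash layer → the clay lens.
Likewise the siltstone reaches the clay lens by chaining the stated constraints.
No chain forces the coal seam (or any of the others) ahead of the clay lens.
That's the ash layer, the basalt flow, the chalk bed, the sandstone layer, and the siltstone — 5 in all.

5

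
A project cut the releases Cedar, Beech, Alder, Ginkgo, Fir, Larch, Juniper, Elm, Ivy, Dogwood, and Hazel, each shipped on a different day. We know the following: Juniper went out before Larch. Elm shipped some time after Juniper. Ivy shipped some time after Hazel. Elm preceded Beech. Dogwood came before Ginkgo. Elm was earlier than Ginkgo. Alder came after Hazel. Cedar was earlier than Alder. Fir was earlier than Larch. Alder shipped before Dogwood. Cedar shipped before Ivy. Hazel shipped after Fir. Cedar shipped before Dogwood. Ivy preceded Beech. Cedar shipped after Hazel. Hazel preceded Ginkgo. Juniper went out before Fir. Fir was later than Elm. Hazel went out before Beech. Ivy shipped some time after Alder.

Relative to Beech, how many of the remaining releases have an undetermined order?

Forced before Beech: Alder, Cedar, Elm, Fir, Hazel, Ivy, and Juniper.
That leaves Dogwood, Ginkgo, and Larch with no forced order relative to Beech — 3.

3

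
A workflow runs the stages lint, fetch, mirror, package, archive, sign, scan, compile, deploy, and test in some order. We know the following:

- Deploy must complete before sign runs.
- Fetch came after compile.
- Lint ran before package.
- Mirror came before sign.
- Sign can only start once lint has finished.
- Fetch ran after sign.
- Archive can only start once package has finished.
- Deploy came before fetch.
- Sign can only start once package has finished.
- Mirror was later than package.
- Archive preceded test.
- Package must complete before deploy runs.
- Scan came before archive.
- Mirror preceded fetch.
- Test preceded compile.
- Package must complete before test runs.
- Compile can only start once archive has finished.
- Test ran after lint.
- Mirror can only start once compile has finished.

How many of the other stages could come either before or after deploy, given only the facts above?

Forced before deploy: lint and package; forced after deploy: fetch and sign.
That leaves archive, compile, mirror, scan, and test with no forced order relative to deploy — 5.

5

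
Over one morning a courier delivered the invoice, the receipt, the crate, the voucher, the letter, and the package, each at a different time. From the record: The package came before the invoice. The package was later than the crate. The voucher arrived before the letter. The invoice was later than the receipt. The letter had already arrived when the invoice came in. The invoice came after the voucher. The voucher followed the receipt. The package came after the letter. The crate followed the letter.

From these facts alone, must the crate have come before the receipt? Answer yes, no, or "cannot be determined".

Tracing the constraints gives the receipt → the voucher → the letter → the crate, so the receipt must come before the crate.
That means the crate cannot be before the receipt.

no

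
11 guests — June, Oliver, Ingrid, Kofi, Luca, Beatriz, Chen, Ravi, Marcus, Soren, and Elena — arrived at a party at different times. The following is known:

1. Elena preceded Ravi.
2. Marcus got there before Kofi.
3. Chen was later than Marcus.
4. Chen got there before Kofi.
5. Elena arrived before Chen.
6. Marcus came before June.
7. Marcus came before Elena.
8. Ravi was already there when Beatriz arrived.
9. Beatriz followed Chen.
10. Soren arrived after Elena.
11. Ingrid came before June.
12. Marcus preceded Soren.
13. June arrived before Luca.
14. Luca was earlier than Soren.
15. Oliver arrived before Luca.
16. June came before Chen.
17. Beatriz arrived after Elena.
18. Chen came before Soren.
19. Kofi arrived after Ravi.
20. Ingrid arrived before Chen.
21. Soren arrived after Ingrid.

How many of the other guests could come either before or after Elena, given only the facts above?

4

Forced before Elena: Marcus; forced after Elena: Beatriz, Chen, Kofi, Ravi, and Soren.
That leaves Ingrid, June, Luca, and Oliver with no forced order relative to Elena — 4.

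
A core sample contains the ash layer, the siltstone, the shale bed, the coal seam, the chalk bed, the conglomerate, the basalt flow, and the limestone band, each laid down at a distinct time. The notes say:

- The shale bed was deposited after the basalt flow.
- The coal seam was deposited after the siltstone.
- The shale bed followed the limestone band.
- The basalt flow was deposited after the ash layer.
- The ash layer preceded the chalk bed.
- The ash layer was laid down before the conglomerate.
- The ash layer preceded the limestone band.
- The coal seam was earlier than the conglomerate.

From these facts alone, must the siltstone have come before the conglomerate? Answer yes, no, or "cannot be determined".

Chain the constraints: the siltstone → the coal seam → the conglomerate. Each link is directly stated, so the siltstone comes before the conglomerate.

yes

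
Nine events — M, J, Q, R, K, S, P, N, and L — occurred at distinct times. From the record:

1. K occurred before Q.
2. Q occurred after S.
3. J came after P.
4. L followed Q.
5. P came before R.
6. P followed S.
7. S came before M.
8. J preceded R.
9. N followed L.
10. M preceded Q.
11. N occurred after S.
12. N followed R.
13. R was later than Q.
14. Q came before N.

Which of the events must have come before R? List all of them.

J, K, M, P, Q, S

Directly stated before R: J, P, and Q.
K reaches R via K → Q → R.
M reaches R via M → Q → R.
S reaches R via S → Q → R.
No chain forces L (or any of the others) ahead of R.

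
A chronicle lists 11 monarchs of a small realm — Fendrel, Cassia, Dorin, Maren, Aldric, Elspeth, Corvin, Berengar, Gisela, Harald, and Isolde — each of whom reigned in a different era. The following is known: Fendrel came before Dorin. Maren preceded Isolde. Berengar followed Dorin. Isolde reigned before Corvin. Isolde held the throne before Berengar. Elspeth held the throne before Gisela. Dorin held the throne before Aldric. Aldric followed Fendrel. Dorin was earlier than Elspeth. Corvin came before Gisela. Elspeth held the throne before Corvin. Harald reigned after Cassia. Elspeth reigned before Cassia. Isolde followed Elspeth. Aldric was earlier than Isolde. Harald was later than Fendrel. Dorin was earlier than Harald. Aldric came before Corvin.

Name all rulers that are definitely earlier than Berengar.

Directly stated before Berengar: Dorin and Isolde.
Aldric reaches Berengar via Aldric → Isolde → Berengar.
Elspeth reaches Berengar via Elspeth → Isolde → Berengar.
Fendrel reaches Berengar via Fendrel → Dorin → Berengar.
Likewise Maren reaches Berengar by chaining the stated constraints.
No chain forces Gisela (or any of the others) ahead of Berengar.

Aldric, Dorin, Elspeth, Fendrel, Isolde, Maren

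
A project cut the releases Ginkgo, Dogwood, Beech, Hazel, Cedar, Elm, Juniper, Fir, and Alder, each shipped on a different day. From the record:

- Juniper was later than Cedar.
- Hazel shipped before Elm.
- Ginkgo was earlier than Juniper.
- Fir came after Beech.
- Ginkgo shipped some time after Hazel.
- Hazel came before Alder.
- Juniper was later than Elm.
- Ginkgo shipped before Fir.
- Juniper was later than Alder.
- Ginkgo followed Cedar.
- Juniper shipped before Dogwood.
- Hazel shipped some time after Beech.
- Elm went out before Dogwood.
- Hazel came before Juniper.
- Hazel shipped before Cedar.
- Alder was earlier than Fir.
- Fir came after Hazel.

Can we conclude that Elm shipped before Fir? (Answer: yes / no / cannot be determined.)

cannot be determined

No chain of stated constraints runs from Elm to Fir, and none runs from Fir to Elm either.
So the relative order of Elm and Fir is not fixed by the given facts.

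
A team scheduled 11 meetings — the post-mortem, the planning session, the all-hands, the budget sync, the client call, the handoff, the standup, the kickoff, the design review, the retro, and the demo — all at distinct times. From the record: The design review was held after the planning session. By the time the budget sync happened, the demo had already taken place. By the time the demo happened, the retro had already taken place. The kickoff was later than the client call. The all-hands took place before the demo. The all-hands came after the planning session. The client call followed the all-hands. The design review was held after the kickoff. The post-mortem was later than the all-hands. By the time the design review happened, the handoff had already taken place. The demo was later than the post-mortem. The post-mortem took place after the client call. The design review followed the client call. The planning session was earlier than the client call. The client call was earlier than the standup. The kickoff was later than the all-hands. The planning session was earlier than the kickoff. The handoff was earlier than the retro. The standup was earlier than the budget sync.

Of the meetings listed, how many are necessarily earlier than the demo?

Directly stated before the demo: the all-hands, the post-mortem, and the retro.
The client call reaches the demo via the client call → the post-mortem → the demo.
The handoff reaches the demo via the handoff → the retro → the demo.
The planning session reaches the demo via the planning session → the all-hands → the demo.
No chain forces the budget sync (or any of the others) ahead of the demo.
That's the all-hands, the client call, the handoff, the planning session, the post-mortem, and the retro — 6 in all.

6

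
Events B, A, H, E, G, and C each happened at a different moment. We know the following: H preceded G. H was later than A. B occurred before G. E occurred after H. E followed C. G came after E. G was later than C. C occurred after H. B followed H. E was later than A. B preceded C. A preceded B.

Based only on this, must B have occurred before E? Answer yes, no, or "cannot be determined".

Chain the constraints: B → C → E. Each link is directly stated, so B comes before E.

yes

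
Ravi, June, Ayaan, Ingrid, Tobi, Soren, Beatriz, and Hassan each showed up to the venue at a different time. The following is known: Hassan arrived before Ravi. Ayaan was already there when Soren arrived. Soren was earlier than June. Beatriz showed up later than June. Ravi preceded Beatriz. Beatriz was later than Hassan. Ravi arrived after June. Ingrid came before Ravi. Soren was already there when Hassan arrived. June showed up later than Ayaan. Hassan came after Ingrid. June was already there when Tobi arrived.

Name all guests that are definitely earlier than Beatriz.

Ayaan, Hassan, Ingrid, June, Ravi, Soren

Directly stated before Beatriz: Hassan, June, and Ravi.
Ayaan reaches Beatriz via Ayaan → June → Beatriz.
Ingrid reaches Beatriz via Ingrid → Hassan → Beatriz.
Soren reaches Beatriz via Soren → June → Beatriz.
No chain forces Tobi ahead of Beatriz.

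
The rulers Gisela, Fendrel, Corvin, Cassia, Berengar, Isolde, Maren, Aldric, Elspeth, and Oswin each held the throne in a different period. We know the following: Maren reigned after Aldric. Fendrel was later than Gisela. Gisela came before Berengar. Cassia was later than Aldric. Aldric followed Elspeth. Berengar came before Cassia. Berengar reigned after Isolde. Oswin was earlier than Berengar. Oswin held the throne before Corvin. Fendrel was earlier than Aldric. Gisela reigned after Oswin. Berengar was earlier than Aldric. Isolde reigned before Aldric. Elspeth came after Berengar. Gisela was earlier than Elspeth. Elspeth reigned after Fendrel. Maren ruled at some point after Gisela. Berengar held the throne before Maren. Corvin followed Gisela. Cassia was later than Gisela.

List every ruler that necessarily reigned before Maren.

Aldric, Berengar, Elspeth, Fendrel, Gisela, Isolde, Oswin

Directly stated before Maren: Aldric, Berengar, and Gisela.
Elspeth reaches Maren via Elspeth → Aldric → Maren.
Fendrel reaches Maren via Fendrel → Aldric → Maren.
Isolde reaches Maren via Isolde → Berengar → Maren.
Likewise Oswin reaches Maren by chaining the stated constraints.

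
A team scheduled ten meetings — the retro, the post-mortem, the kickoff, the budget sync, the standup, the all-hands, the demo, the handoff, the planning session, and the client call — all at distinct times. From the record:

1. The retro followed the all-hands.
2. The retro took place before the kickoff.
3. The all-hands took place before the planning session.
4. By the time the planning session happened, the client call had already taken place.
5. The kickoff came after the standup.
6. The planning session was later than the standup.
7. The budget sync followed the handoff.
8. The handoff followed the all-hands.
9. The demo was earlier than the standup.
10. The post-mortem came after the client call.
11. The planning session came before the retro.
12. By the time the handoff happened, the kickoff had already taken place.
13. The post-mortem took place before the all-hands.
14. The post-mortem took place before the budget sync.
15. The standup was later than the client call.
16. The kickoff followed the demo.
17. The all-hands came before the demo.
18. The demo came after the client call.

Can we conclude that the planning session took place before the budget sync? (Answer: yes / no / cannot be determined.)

Chain the constraints: the planning session → the retro → the kickoff → the handoff → the budget sync. Each link is directly stated, so the planning session comes before the budget sync.

yes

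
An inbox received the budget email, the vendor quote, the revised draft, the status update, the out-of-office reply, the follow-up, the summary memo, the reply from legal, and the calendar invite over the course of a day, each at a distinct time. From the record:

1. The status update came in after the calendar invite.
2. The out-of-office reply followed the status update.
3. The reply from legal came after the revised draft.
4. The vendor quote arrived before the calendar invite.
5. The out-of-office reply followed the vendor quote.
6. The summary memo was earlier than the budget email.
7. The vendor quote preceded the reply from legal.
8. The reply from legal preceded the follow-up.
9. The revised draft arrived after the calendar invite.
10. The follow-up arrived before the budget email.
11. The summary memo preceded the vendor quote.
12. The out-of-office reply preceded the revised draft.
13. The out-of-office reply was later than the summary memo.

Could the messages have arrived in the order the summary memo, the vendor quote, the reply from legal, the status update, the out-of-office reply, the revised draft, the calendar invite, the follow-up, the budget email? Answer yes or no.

no

The constraints require the calendar invite before the status update, but in the proposed sequence the status update appears ahead of the calendar invite. That one violation is enough.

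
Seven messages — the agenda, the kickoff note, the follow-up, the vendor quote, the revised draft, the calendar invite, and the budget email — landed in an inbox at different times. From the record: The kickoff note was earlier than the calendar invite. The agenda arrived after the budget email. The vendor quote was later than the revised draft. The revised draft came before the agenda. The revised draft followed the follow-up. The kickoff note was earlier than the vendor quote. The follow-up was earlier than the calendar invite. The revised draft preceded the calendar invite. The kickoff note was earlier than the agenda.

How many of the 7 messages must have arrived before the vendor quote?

3

Directly stated before the vendor quote: the kickoff note and the revised draft.
The follow-up reaches the vendor quote via the follow-up → the revised draft → the vendor quote.
No chain forces the budget email (or any of the others) ahead of the vendor quote.
That's the follow-up, the kickoff note, and the revised draft — 3 in all.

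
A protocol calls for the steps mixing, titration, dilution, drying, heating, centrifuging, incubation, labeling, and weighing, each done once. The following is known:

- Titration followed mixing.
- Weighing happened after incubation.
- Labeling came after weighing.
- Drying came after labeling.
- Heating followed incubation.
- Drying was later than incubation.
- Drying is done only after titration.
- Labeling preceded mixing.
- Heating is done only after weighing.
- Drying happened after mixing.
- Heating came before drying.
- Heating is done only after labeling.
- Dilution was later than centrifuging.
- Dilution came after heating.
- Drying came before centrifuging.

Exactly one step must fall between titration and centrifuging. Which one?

Tracing the constraints gives titration → drying → centrifuging, so drying sits after titration and before centrifuging.
No other step is forced both after titration and before centrifuging.

drying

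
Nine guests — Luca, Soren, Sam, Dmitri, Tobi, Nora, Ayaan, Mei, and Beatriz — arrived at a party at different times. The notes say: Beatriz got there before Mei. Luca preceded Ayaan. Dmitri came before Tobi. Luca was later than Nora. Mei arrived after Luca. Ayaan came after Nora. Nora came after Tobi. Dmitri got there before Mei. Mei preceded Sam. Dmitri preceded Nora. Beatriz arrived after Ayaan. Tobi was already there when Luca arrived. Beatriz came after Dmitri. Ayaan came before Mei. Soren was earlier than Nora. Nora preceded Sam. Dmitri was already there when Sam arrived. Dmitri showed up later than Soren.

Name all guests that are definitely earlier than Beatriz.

Ayaan, Dmitri, Luca, Nora, Soren, Tobi

Directly stated before Beatriz: Ayaan and Dmitri.
Luca reaches Beatriz via Luca → Ayaan → Beatriz.
Nora reaches Beatriz via Nora → Ayaan → Beatriz.
Soren reaches Beatriz via Soren → Dmitri → Beatriz.
Likewise Tobi reaches Beatriz by chaining the stated constraints.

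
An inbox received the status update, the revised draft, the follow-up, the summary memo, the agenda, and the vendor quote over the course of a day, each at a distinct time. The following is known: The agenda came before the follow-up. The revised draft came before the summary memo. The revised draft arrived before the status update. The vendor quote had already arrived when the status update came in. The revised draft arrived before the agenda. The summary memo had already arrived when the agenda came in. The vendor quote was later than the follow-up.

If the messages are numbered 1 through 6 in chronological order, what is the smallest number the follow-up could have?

4

The agenda, the revised draft, and the summary memo must all come before the follow-up — 3 forced predecessors.
Nothing else is forced ahead of the follow-up, so its earliest slot is position 3 + 1 = 4.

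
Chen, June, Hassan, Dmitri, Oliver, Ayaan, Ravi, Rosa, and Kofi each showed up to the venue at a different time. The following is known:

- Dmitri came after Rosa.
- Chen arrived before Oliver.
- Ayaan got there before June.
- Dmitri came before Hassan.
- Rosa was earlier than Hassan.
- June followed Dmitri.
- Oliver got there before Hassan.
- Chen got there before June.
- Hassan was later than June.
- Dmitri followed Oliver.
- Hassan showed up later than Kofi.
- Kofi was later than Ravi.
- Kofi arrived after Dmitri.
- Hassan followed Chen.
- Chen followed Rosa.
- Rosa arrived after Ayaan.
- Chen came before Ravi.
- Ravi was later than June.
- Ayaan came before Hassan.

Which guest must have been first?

Ayaan has a chain of constraints placing them before every other guest, so Ayaan must be first.

Ayaan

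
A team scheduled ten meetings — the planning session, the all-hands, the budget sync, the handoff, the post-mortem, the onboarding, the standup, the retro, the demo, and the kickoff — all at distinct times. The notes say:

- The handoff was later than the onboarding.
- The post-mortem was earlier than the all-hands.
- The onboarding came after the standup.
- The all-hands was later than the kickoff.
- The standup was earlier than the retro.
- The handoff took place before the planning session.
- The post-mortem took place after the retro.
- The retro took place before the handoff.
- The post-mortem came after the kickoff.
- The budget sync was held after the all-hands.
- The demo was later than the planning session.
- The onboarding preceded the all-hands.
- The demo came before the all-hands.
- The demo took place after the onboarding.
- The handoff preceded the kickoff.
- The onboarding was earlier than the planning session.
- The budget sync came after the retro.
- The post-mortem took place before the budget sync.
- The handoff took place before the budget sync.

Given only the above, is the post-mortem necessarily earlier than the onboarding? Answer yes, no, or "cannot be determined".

no

Tracing the constraints gives the onboarding → the handoff → the kickoff → the post-mortem, so the onboarding must come before the post-mortem.
That means the post-mortem cannot be before the onboarding.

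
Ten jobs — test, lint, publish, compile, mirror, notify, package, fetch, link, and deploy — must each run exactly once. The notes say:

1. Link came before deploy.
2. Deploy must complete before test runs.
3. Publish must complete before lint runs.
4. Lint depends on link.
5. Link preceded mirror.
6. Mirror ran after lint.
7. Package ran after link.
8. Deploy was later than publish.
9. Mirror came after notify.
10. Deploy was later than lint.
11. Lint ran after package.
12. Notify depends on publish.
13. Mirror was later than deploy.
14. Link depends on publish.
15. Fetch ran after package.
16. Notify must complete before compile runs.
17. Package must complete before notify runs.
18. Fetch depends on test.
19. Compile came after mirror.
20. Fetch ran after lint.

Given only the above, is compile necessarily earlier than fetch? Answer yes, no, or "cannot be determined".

No chain of stated constraints runs from compile to fetch, and none runs from fetch to compile either.
So the relative order of compile and fetch is not fixed by the given facts.

cannot be determined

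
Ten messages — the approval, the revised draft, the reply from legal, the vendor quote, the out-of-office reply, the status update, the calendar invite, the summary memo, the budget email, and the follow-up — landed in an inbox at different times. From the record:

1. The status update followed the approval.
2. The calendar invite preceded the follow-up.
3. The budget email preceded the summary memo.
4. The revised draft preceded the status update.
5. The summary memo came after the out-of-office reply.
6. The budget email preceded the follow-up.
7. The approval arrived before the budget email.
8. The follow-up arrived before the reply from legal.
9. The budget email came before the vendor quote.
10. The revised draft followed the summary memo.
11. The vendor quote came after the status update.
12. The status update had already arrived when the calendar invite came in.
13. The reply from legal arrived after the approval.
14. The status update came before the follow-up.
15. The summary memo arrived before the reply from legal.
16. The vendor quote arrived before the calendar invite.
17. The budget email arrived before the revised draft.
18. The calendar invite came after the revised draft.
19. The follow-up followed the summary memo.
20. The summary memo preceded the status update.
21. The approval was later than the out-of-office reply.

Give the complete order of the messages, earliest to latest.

The constraints fix every adjacent pair, so only one ordering works:
the out-of-office reply → the approval → the budget email → the summary memo → the revised draft → the status update → the vendor quote → the calendar invite → the follow-up → the reply from legal.

the out-of-office reply, the approval, the budget email, the summary memo, the revised draft, the status update, the vendor quote, the calendar invite, the follow-up, the reply from legal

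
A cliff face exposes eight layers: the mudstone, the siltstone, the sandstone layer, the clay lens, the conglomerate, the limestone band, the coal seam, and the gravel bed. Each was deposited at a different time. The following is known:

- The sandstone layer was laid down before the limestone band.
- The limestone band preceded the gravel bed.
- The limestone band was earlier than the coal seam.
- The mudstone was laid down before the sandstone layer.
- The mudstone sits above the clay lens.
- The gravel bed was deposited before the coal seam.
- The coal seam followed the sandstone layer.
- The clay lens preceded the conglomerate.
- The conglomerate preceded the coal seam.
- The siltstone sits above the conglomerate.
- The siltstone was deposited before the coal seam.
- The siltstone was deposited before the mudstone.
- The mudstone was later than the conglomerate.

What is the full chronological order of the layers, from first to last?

the clay lens, the conglomerate, the siltstone, the mudstone, the sandstone layer, the limestone band, the gravel bed, the coal seam

The constraints fix every adjacent pair, so only one ordering works:
the clay lens → the conglomerate → the siltstone → the mudstone → the sandstone layer → the limestone band → the gravel bed → the coal seam.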